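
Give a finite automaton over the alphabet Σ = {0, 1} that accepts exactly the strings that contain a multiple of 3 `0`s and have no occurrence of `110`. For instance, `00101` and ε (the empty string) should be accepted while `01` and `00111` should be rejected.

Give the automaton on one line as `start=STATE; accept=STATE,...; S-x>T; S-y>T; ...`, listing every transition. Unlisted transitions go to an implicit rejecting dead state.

Build one automaton per condition and run them in lockstep. The first has 3 states tracking the count of `0`s modulo 3; the second has 4 states tracking partial matches of the forbidden pattern `110`. A product state is a pair (one from each), accepting exactly when both do. Minimizing collapses redundant product states.
       0  1 
>* A   B  C 
   B   D  E 
 * C   B  F 
   D   A  G 
   E   D  H 
 * F   H  F 
   G   A  H 
   H   H  H 
(> = start, * = accepting)

start=A; accept=A,C,F; A-0>B; A-1>C; B-0>D; B-1>E; C-0>B; C-1>F; D-0>A; D-1>G; E-0>D; E-1>H; F-0>H; F-1>F; G-0>A; G-1>H; H-0>H; H-1>H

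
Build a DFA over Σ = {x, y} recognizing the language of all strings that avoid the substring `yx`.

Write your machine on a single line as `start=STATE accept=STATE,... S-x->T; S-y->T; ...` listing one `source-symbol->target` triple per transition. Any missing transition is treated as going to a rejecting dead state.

start=S0; accept=S0,S1; S0-x->S0; S0-y->S1; S1-x->S2; S1-y->S1; S2-x->S2; S2-y->S2

Track partial matches of the forbidden pattern `yx`. State S2 is a dead state reached once `yx` has occurred; every other state accepts. S0 means no part of `yx` is currently matched.
With 3 states:
        x   y  
>* S0   S0  S1 
 * S1   S2  S1 
   S2   S2  S2 
(> = start, * = accepting)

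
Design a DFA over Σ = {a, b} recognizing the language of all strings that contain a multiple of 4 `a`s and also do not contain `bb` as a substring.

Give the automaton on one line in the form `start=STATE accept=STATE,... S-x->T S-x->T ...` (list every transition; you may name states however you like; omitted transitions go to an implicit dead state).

Handle the two conditions separately and then intersect. One (4 states) tracks the count of `a`s modulo 4; the other (3 states) tracks partial matches of the forbidden pattern `bb`. Each combined state is a pair, one component from each; accept when both components accept. After merging equivalent states the machine shrinks.
With 9 states:
        a   b  
>* S0   S1  S2 
   S1   S3  S4 
 * S2   S1  S5 
   S3   S6  S7 
   S4   S3  S5 
   S5   S5  S5 
   S6   S0  S8 
   S7   S6  S5 
   S8   S0  S5 
(> = start, * = accepting)

start=S0 accept=S0,S2 S0-a->S1 S0-b->S2 S1-a->S3 S1-b->S4 S2-a->S1 S2-b->S5 S3-a->S6 S3-b->S7 S4-a->S3 S4-b->S5 S5-a->S5 S5-b->S5 S6-a->S0 S6-b->S8 S7-a->S6 S7-b->S5 S8-a->S0 S8-b->S5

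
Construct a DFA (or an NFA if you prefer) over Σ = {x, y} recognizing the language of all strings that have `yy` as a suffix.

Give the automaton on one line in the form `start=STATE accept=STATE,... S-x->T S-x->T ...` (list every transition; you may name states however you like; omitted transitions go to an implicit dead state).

start=q0 accept=q2 q0-x->q0 q0-y->q1 q1-x->q0 q1-y->q2 q2-x->q0 q2-y->q2

Let each state record the length of the longest suffix of the input read so far that is also a prefix of `yy`. q1 means the last symbol is `y`; q2 means the last 2 symbols are `yy`. Accept only at q2, where the string currently ends in `yy`.
A 3-state machine:
        x   y  
>  q0   q0  q1 
   q1   q0  q2 
 * q2   q0  q2 
(> = start, * = accepting)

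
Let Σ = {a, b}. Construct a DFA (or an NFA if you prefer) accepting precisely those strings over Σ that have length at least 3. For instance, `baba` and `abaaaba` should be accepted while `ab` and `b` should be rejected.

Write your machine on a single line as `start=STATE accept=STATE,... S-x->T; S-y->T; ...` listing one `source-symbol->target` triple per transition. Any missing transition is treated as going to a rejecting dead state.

Count input length up to 4: every symbol moves from q0 toward q4, which means 'more than 3' and absorbs. Accept from {q3, q4}.
        a   b  
>  q0   q1  q1 
   q1   q2  q2 
   q2   q3  q3 
 * q3   q4  q4 
 * q4   q4  q4 
(> = start, * = accepting)

start=q0; accept=q3,q4; q0-a->q1; q0-b->q1; q1-a->q2; q1-b->q2; q2-a->q3; q2-b->q3; q3-a->q4; q3-b->q4; q4-a->q4; q4-b->q4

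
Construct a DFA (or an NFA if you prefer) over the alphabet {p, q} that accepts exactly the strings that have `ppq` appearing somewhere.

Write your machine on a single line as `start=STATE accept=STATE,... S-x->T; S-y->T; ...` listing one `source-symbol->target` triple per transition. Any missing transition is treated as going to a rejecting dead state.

States A..C record the length of the longest prefix of `ppq` that matches the current input suffix. Reaching D means `ppq` has been seen, and we stay there forever. Accept from D.
With 4 states:
       p  q 
>  A   B  A 
   B   C  A 
   C   C  D 
 * D   D  D 
(> = start, * = accepting)

start=A; accept=D; A-p->B; A-q->A; B-p->C; B-q->A; C-p->C; C-q->D; D-p->D; D-q->D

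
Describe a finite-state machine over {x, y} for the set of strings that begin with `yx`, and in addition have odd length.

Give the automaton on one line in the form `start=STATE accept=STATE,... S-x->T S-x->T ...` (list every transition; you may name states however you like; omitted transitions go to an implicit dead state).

Build one automaton per condition and run them in lockstep. One (4 states) tracks whether the input so far still matches the prefix `yx`; the other (2 states) tracks the input length modulo 2. Each combined state is a pair, one component from each; accept when both components accept.
A 6-state machine:
        x   y  
>  S0   S1  S2 
   S1   S3  S3 
   S2   S4  S3 
   S3   S1  S1 
   S4   S5  S5 
 * S5   S4  S4 
(> = start, * = accepting)

start=S0 accept=S5 S0-x->S1 S0-y->S2 S1-x->S3 S1-y->S3 S2-x->S4 S2-y->S3 S3-x->S1 S3-y->S1 S4-x->S5 S4-y->S5 S5-x->S4 S5-y->S4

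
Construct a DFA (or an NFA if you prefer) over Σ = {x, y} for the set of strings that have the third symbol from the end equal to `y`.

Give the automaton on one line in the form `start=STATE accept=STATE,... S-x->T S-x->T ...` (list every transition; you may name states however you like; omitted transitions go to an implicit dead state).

start=q0 accept=q11,q12,q13,q14 q0-x->q1 q0-y->q2 q1-x->q3 q1-y->q4 q2-x->q5 q2-y->q6 q3-x->q7 q3-y->q8 q4-x->q9 q4-y->q10 q5-x->q11 q5-y->q12 q6-x->q13 q6-y->q14 q7-x->q7 q7-y->q8 q8-x->q9 q8-y->q10 q9-x->q11 q9-y->q12 q10-x->q13 q10-y->q14 q11-x->q7 q11-y->q8 q12-x->q9 q12-y->q10 q13-x->q11 q13-y->q12 q14-x->q13 q14-y->q14

Because acceptance depends on a position counted from the end, the machine has to buffer the most recent 3 symbols. Make each state the string of the last up-to-3 symbols read; on input `x` shift the window left and append `x`. Accept when the buffered window has length 3 and begins with `y`.
15 states suffice.
          x    y  
>  q0     q1   q2 
   q1     q3   q4 
   q2     q5   q6 
   q3     q7   q8 
   q4     q9  q10 
   q5    q11  q12 
   q6    q13  q14 
   q7     q7   q8 
   q8     q9  q10 
   q9    q11  q12 
   q10   q13  q14 
 * q11    q7   q8 
 * q12    q9  q10 
 * q13   q11  q12 
 * q14   q13  q14 
(> = start, * = accepting)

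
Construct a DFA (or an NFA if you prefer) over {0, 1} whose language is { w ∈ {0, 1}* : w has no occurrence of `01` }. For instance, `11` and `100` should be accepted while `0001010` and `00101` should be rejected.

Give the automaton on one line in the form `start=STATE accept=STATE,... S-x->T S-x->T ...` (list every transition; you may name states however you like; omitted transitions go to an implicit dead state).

This is the complement of 'contains `01`'. Use the same substring-matching states — s0 through s2 holding how much of `01` has just been matched — but flip the accepting set: everything except the trap s2 accepts.
A 3-state machine:
        0   1  
>* s0   s1  s0 
 * s1   s1  s2 
   s2   s2  s2 
(> = start, * = accepting)

start=s0 accept=s0,s1 s0-0->s1 s0-1->s0 s1-0->s1 s1-1->s2 s2-0->s2 s2-1->s2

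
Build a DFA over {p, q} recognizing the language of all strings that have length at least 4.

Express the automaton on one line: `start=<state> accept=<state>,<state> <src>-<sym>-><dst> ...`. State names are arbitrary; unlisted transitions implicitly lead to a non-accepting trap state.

Count input length up to 5: every symbol moves from A toward F, which means 'more than 4' and absorbs. Accept from {E, F}.
       p  q 
>  A   B  B 
   B   C  C 
   C   D  D 
   D   E  E 
 * E   F  F 
 * F   F  F 
(> = start, * = accepting)

start=A accept=E,F A-p->B A-q->B B-p->C B-q->C C-p->D C-q->D D-p->E D-q->E E-p->F E-q->F F-p->F F-q->F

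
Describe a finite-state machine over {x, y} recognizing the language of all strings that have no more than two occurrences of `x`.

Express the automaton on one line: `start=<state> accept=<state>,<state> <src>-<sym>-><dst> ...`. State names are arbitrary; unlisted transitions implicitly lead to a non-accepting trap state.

Count `x`s, saturating at 3: states q0 through q2 mean 0 through 2 `x`s seen; q3 means more than 2. Each `x` increments (capped at q3); other symbols loop. Accept from {q0, q1, q2}.
With 4 states:
        x   y  
>* q0   q1  q0 
 * q1   q2  q1 
 * q2   q3  q2 
   q3   q3  q3 
(> = start, * = accepting)

start=q0 accept=q0,q1,q2 q0-x->q1 q0-y->q0 q1-x->q2 q1-y->q1 q2-x->q3 q2-y->q2 q3-x->q3 q3-y->q3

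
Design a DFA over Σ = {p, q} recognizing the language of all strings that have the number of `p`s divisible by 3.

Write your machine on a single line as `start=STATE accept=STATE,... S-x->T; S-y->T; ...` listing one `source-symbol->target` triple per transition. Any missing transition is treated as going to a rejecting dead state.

start=A; accept=A; A-p->B; A-q->A; B-p->C; B-q->B; C-p->A; C-q->C

Keep the running count of `p`s modulo 3: each `p` advances along the cycle A → B → C → A while other symbols loop. Accept at A.
       p  q 
>* A   B  A 
   B   C  B 
   C   A  C 
(> = start, * = accepting)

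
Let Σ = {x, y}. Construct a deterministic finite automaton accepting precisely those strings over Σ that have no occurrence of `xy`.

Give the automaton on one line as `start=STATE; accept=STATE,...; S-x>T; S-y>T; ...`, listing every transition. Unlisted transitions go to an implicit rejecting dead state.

start=q0; accept=q0,q1; q0-x>q1; q0-y>q0; q1-x>q1; q1-y>q2; q2-x>q2; q2-y>q2

This is the complement of 'contains `xy`'. Use the same substring-matching states — q0 through q2 holding how much of `xy` has just been matched — but flip the accepting set: everything except the trap q2 accepts.
3 states suffice.
        x   y  
>* q0   q1  q0 
 * q1   q1  q2 
   q2   q2  q2 
(> = start, * = accepting)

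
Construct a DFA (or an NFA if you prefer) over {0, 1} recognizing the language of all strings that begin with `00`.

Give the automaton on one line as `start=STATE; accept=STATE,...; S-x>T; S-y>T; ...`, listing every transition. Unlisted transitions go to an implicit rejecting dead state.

start=q0; accept=q2; q0-0>q1; q0-1>q3; q1-0>q2; q1-1>q3; q2-0>q2; q2-1>q2; q3-0>q3; q3-1>q3

Check the first 2 symbols one by one: q0 through q1 record how many have matched `00` so far; any wrong symbol goes to the dead state q3. After all 2 match we enter the accepting sink q2.
With 4 states:
        0   1  
>  q0   q1  q3 
   q1   q2  q3 
 * q2   q2  q2 
   q3   q3  q3 
(> = start, * = accepting)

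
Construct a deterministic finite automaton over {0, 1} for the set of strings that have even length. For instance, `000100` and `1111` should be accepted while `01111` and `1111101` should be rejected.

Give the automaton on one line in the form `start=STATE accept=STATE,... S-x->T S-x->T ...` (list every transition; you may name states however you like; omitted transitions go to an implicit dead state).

start=q0 accept=q0 q0-0->q1 q0-1->q1 q1-0->q0 q1-1->q0

Count input length modulo 2: every symbol advances one step around the cycle q0 → q1 → q0. Accept at q0.
        0   1  
>* q0   q1  q1 
   q1   q0  q0 
(> = start, * = accepting)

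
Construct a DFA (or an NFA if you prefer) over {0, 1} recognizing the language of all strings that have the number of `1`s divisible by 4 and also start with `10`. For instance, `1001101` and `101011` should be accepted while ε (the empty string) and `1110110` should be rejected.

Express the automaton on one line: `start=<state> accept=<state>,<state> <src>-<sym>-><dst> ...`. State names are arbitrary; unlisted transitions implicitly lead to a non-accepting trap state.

Run two small machines in parallel and take their product. The first has 4 states tracking the count of `1`s modulo 4; the second has 4 states tracking whether the input so far still matches the prefix `10`. A product state is a pair (one from each), accepting exactly when both do. After merging equivalent states the machine shrinks.
With 7 states:
        0   1  
>  q0   q1  q2 
   q1   q1  q1 
   q2   q3  q1 
   q3   q3  q4 
   q4   q4  q5 
   q5   q5  q6 
 * q6   q6  q3 
(> = start, * = accepting)

start=q0 accept=q6 q0-0->q1 q0-1->q2 q1-0->q1 q1-1->q1 q2-0->q3 q2-1->q1 q3-0->q3 q3-1->q4 q4-0->q4 q4-1->q5 q5-0->q5 q5-1->q6 q6-0->q6 q6-1->q3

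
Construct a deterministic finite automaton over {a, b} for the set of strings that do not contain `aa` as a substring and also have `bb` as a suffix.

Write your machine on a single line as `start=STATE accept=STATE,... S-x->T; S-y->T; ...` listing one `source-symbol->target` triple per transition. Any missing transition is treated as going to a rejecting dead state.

start=S0; accept=S4; S0-a->S1; S0-b->S2; S1-a->S3; S1-b->S2; S2-a->S1; S2-b->S4; S3-a->S3; S3-b->S5; S4-a->S1; S4-b->S4; S5-a->S3; S5-b->S6; S6-a->S3; S6-b->S6

Handle the two conditions separately and then intersect. One (3 states) tracks partial matches of the forbidden pattern `aa`; the other (3 states) tracks how much of the suffix `bb` has currently been matched. Each combined state is a pair, one component from each; accept when both components accept.
        a   b  
>  S0   S1  S2 
   S1   S3  S2 
   S2   S1  S4 
   S3   S3  S5 
 * S4   S1  S4 
   S5   S3  S6 
   S6   S3  S6 
(> = start, * = accepting)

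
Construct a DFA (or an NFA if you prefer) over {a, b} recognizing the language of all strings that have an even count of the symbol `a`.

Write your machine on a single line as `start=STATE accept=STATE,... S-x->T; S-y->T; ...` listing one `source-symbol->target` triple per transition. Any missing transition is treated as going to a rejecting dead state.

The only thing that matters is how many `a`s have appeared, reduced mod 2. Use one state per residue: S0 for 0, …, S1 for 1. Reading `a` moves to the next residue; anything else stays put. S0 is accepting.
With 2 states:
        a   b  
>* S0   S1  S0 
   S1   S0  S1 
(> = start, * = accepting)

start=S0; accept=S0; S0-a->S1; S0-b->S0; S1-a->S0; S1-b->S1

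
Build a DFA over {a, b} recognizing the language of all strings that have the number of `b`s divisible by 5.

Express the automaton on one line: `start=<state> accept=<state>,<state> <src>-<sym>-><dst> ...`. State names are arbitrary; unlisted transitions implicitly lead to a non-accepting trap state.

Keep the running count of `b`s modulo 5: each `b` advances along the cycle s0 → s1 → s2 → s3 → s4 → s0 while other symbols loop. Accept at s0.
        a   b  
>* s0   s0  s1 
   s1   s1  s2 
   s2   s2  s3 
   s3   s3  s4 
   s4   s4  s0 
(> = start, * = accepting)

start=s0 accept=s0 s0-a->s0 s0-b->s1 s1-a->s1 s1-b->s2 s2-a->s2 s2-b->s3 s3-a->s3 s3-b->s4 s4-a->s4 s4-b->s0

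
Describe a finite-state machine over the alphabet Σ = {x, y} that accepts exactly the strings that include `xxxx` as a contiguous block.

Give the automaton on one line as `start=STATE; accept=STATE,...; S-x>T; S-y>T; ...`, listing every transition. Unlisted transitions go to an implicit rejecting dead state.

start=s0; accept=s4; s0-x>s1; s0-y>s0; s1-x>s2; s1-y>s0; s2-x>s3; s2-y>s0; s3-x>s4; s3-y>s0; s4-x>s4; s4-y>s4

States s0..s3 record the length of the longest prefix of `xxxx` that matches the current input suffix. Reaching s4 means `xxxx` has been seen, and we stay there forever. Accept from s4.
With 5 states:
        x   y  
>  s0   s1  s0 
   s1   s2  s0 
   s2   s3  s0 
   s3   s4  s0 
 * s4   s4  s4 
(> = start, * = accepting)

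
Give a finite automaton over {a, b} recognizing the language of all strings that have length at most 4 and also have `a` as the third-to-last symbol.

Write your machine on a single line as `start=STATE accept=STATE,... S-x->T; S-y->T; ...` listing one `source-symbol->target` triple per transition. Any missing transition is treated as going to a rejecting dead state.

Handle the two conditions separately and then intersect. The first has 6 states tracking the input length, saturating at 5; the second has 15 states tracking the last 3 symbols read. A product state is a pair (one from each), accepting exactly when both do. After merging equivalent states the machine shrinks.
        a   b  
>  S0   S1  S2 
   S1   S3  S4 
   S2   S5  S6 
   S3   S7  S7 
   S4   S8  S8 
   S5   S4  S4 
   S6   S6  S6 
 * S7   S8  S8 
 * S8   S6  S6 
(> = start, * = accepting)

start=S0; accept=S7,S8; S0-a->S1; S0-b->S2; S1-a->S3; S1-b->S4; S2-a->S5; S2-b->S6; S3-a->S7; S3-b->S7; S4-a->S8; S4-b->S8; S5-a->S4; S5-b->S4; S6-a->S6; S6-b->S6; S7-a->S8; S7-b->S8; S8-a->S6; S8-b->S6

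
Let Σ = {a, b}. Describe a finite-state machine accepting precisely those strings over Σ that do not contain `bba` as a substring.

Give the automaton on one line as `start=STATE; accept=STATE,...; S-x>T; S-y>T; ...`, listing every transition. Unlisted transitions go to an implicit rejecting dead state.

Track partial matches of the forbidden pattern `bba`. State q3 is a dead state reached once `bba` has occurred; every other state accepts. q0 means no part of `bba` is currently matched.
        a   b  
>* q0   q0  q1 
 * q1   q0  q2 
 * q2   q3  q2 
   q3   q3  q3 
(> = start, * = accepting)

start=q0; accept=q0,q1,q2; q0-a>q0; q0-b>q1; q1-a>q0; q1-b>q2; q2-a>q3; q2-b>q2; q3-a>q3; q3-b>q3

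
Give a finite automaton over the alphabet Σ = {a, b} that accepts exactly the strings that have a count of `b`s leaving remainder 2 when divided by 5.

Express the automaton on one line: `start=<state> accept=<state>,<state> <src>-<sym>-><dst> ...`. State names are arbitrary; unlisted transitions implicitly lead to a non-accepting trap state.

start=q0 accept=q2 q0-a->q0 q0-b->q1 q1-a->q1 q1-b->q2 q2-a->q2 q2-b->q3 q3-a->q3 q3-b->q4 q4-a->q4 q4-b->q0

The only thing that matters is how many `b`s have appeared, reduced mod 5. Use one state per residue: q0 for 0, …, q4 for 4. Reading `b` moves to the next residue; anything else stays put. q2 is accepting.
5 states suffice.
        a   b  
>  q0   q0  q1 
   q1   q1  q2 
 * q2   q2  q3 
   q3   q3  q4 
   q4   q4  q0 
(> = start, * = accepting)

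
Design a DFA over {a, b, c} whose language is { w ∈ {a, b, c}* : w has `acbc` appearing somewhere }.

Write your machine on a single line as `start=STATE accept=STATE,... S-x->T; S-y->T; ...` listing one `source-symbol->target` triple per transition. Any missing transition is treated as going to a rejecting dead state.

start=q0; accept=q4; q0-a->q1; q0-b->q0; q0-c->q0; q1-a->q1; q1-b->q0; q1-c->q2; q2-a->q1; q2-b->q3; q2-c->q0; q3-a->q1; q3-b->q0; q3-c->q4; q4-a->q4; q4-b->q4; q4-c->q4

Track how much of `acbc` has been matched so far: state q0 is no progress, q4 is the absorbing accept state reached once `acbc` has occurred. Intermediate states record partial matches; on a mismatch, fall back to the longest reusable overlap.
With 5 states:
        a   b   c  
>  q0   q1  q0  q0 
   q1   q1  q0  q2 
   q2   q1  q3  q0 
   q3   q1  q0  q4 
 * q4   q4  q4  q4 
(> = start, * = accepting)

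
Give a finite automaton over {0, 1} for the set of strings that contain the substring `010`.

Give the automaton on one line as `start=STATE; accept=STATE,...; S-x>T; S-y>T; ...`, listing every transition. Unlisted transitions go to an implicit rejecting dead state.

start=A; accept=D; A-0>B; A-1>A; B-0>B; B-1>C; C-0>D; C-1>A; D-0>D; D-1>D

Track how much of `010` has been matched so far: state A is no progress, D is the absorbing accept state reached once `010` has occurred. Intermediate states record partial matches; on a mismatch, fall back to the longest reusable overlap.
A 4-state machine:
       0  1 
>  A   B  A 
   B   B  C 
   C   D  A 
 * D   D  D 
(> = start, * = accepting)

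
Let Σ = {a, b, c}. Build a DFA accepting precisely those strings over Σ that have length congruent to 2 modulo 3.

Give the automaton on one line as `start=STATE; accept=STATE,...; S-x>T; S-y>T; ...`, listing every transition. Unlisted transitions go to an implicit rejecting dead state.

Only the length mod 3 matters, so use a 3-cycle: from any state, every input symbol moves to the next state, wrapping q2 back to q0. Mark q2 accepting.
        a   b   c  
>  q0   q1  q1  q1 
   q1   q2  q2  q2 
 * q2   q0  q0  q0 
(> = start, * = accepting)

start=q0; accept=q2; q0-a>q1; q0-b>q1; q0-c>q1; q1-a>q2; q1-b>q2; q1-c>q2; q2-a>q0; q2-b>q0; q2-c>q0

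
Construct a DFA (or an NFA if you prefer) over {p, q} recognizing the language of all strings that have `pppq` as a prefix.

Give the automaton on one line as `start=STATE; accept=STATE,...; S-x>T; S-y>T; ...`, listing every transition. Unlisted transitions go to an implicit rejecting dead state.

start=s0; accept=s4; s0-p>s1; s0-q>s5; s1-p>s2; s1-q>s5; s2-p>s3; s2-q>s5; s3-p>s5; s3-q>s4; s4-p>s4; s4-q>s4; s5-p>s5; s5-q>s5

Check the first 4 symbols one by one: s0 through s3 record how many have matched `pppq` so far; any wrong symbol goes to the dead state s5. After all 4 match we enter the accepting sink s4.
6 states suffice.
        p   q  
>  s0   s1  s5 
   s1   s2  s5 
   s2   s3  s5 
   s3   s5  s4 
 * s4   s4  s4 
   s5   s5  s5 
(> = start, * = accepting)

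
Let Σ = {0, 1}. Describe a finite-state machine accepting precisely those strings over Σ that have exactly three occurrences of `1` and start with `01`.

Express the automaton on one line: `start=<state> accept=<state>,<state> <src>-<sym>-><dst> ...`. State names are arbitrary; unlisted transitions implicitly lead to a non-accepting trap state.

start=S0 accept=S5 S0-0->S1 S0-1->S2 S1-0->S2 S1-1->S3 S2-0->S2 S2-1->S2 S3-0->S3 S3-1->S4 S4-0->S4 S4-1->S5 S5-0->S5 S5-1->S2

Handle the two conditions separately and then intersect. One (5 states) tracks the count of `1`s, saturating at 4; the other (4 states) tracks whether the input so far still matches the prefix `01`. Each combined state is a pair, one component from each; accept when both components accept. Minimizing collapses redundant product states.
With 6 states:
        0   1  
>  S0   S1  S2 
   S1   S2  S3 
   S2   S2  S2 
   S3   S3  S4 
   S4   S4  S5 
 * S5   S5  S2 
(> = start, * = accepting)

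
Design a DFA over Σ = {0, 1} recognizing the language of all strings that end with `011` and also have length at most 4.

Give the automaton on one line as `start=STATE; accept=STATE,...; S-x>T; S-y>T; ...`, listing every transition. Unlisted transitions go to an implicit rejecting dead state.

Handle the two conditions separately and then intersect. One (4 states) tracks how much of the suffix `011` has currently been matched; the other (6 states) tracks the input length, saturating at 5. Each combined state is a pair, one component from each; accept when both components accept. Equivalent product states are then merged.
        0   1  
>  q0   q1  q2 
   q1   q3  q4 
   q2   q3  q5 
   q3   q5  q4 
   q4   q5  q6 
   q5   q5  q5 
 * q6   q5  q5 
(> = start, * = accepting)

start=q0; accept=q6; q0-0>q1; q0-1>q2; q1-0>q3; q1-1>q4; q2-0>q3; q2-1>q5; q3-0>q5; q3-1>q4; q4-0>q5; q4-1>q6; q5-0>q5; q5-1>q5; q6-0>q5; q6-1>q5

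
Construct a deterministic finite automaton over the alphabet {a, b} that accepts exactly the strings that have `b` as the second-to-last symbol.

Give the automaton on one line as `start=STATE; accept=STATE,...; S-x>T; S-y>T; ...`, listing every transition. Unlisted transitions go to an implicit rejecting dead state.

Because acceptance depends on a position counted from the end, the machine has to buffer the most recent 2 symbols. Make each state the string of the last up-to-2 symbols read; on input `x` shift the window left and append `x`. Accept when the buffered window has length 2 and begins with `b`.
        a   b  
>  s0   s1  s2 
   s1   s3  s4 
   s2   s5  s6 
   s3   s3  s4 
   s4   s5  s6 
 * s5   s3  s4 
 * s6   s5  s6 
(> = start, * = accepting)

start=s0; accept=s5,s6; s0-a>s1; s0-b>s2; s1-a>s3; s1-b>s4; s2-a>s5; s2-b>s6; s3-a>s3; s3-b>s4; s4-a>s5; s4-b>s6; s5-a>s3; s5-b>s4; s6-a>s5; s6-b>s6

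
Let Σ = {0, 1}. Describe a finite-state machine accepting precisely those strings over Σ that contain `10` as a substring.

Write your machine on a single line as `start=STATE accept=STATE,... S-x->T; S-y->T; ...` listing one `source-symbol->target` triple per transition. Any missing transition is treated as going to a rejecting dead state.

start=s0; accept=s2; s0-0->s0; s0-1->s1; s1-0->s2; s1-1->s1; s2-0->s2; s2-1->s2

States s0..s1 record the length of the longest prefix of `10` that matches the current input suffix. Reaching s2 means `10` has been seen, and we stay there forever. Accept from s2.
        0   1  
>  s0   s0  s1 
   s1   s2  s1 
 * s2   s2  s2 
(> = start, * = accepting)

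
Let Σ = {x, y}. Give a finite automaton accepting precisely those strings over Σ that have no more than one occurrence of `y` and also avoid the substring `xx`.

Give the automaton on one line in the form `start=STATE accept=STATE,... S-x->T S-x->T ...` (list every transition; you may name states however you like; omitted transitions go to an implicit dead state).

Run two small machines in parallel and take their product. One (3 states) tracks the count of `y`s, saturating at 2; the other (3 states) tracks partial matches of the forbidden pattern `xx`. Each combined state is a pair, one component from each; accept when both components accept. Equivalent product states are then merged.
5 states suffice.
       x  y 
>* A   B  C 
 * B   D  C 
 * C   E  D 
   D   D  D 
 * E   D  D 
(> = start, * = accepting)

start=A accept=A,B,C,E A-x->B A-y->C B-x->D B-y->C C-x->E C-y->D D-x->D D-y->D E-x->D E-y->D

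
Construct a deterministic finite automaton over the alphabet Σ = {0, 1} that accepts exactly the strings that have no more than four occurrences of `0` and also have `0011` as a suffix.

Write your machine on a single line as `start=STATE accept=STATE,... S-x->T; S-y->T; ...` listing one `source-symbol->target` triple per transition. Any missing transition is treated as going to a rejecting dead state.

Run two small machines in parallel and take their product. The first has 6 states tracking the count of `0`s, saturating at 5; the second has 5 states tracking how much of the suffix `0011` has currently been matched. A product state is a pair (one from each), accepting exactly when both do.
A 23-state machine:
          0    1  
>  q0     q1   q0 
   q1     q2   q3 
   q2     q4   q5 
   q3     q6   q3 
   q4     q7   q8 
   q5     q9  q10 
   q6     q4  q11 
   q7    q12  q13 
   q8    q14  q15 
   q9     q7  q16 
 * q10    q9  q11 
   q11    q9  q11 
   q12   q12  q17 
   q13   q18  q19 
   q14   q12  q20 
 * q15   q14  q16 
   q16   q14  q16 
   q17   q18  q21 
   q18   q12  q22 
 * q19   q18  q20 
   q20   q18  q20 
   q21   q18  q22 
   q22   q18  q22 
(> = start, * = accepting)

start=q0; accept=q10,q15,q19; q0-0->q1; q0-1->q0; q1-0->q2; q1-1->q3; q2-0->q4; q2-1->q5; q3-0->q6; q3-1->q3; q4-0->q7; q4-1->q8; q5-0->q9; q5-1->q10; q6-0->q4; q6-1->q11; q7-0->q12; q7-1->q13; q8-0->q14; q8-1->q15; q9-0->q7; q9-1->q16; q10-0->q9; q10-1->q11; q11-0->q9; q11-1->q11; q12-0->q12; q12-1->q17; q13-0->q18; q13-1->q19; q14-0->q12; q14-1->q20; q15-0->q14; q15-1->q16; q16-0->q14; q16-1->q16; q17-0->q18; q17-1->q21; q18-0->q12; q18-1->q22; q19-0->q18; q19-1->q20; q20-0->q18; q20-1->q20; q21-0->q18; q21-1->q22; q22-0->q18; q22-1->q22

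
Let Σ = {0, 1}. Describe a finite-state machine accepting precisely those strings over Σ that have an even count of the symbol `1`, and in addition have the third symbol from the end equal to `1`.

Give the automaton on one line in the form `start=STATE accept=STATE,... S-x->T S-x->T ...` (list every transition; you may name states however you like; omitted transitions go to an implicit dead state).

start=s0 accept=s12,s13,s19,s22 s0-0->s1 s0-1->s2 s1-0->s3 s1-1->s4 s2-0->s5 s2-1->s6 s3-0->s7 s3-1->s8 s4-0->s9 s4-1->s10 s5-0->s11 s5-1->s12 s6-0->s13 s6-1->s14 s7-0->s7 s7-1->s8 s8-0->s9 s8-1->s10 s9-0->s11 s9-1->s12 s10-0->s13 s10-1->s14 s11-0->s15 s11-1->s16 s12-0->s17 s12-1->s18 s13-0->s19 s13-1->s20 s14-0->s21 s14-1->s22 s15-0->s15 s15-1->s16 s16-0->s17 s16-1->s18 s17-0->s19 s17-1->s20 s18-0->s21 s18-1->s22 s19-0->s7 s19-1->s8 s20-0->s9 s20-1->s10 s21-0->s11 s21-1->s12 s22-0->s13 s22-1->s14

Run two small machines in parallel and take their product. One (2 states) tracks the count of `1`s modulo 2; the other (15 states) tracks the last 3 symbols read. Each combined state is a pair, one component from each; accept when both components accept.
With 23 states:
          0    1  
>  s0     s1   s2 
   s1     s3   s4 
   s2     s5   s6 
   s3     s7   s8 
   s4     s9  s10 
   s5    s11  s12 
   s6    s13  s14 
   s7     s7   s8 
   s8     s9  s10 
   s9    s11  s12 
   s10   s13  s14 
   s11   s15  s16 
 * s12   s17  s18 
 * s13   s19  s20 
   s14   s21  s22 
   s15   s15  s16 
   s16   s17  s18 
   s17   s19  s20 
   s18   s21  s22 
 * s19    s7   s8 
   s20    s9  s10 
   s21   s11  s12 
 * s22   s13  s14 
(> = start, * = accepting)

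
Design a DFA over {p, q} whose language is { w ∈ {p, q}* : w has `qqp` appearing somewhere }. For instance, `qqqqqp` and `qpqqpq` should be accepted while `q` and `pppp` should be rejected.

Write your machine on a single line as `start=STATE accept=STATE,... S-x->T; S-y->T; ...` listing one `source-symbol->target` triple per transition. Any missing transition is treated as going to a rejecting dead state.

Track how much of `qqp` has been matched so far: state S0 is no progress, S3 is the absorbing accept state reached once `qqp` has occurred. Intermediate states record partial matches; on a mismatch, fall back to the longest reusable overlap.
A 4-state machine:
        p   q  
>  S0   S0  S1 
   S1   S0  S2 
   S2   S3  S2 
 * S3   S3  S3 
(> = start, * = accepting)

start=S0; accept=S3; S0-p->S0; S0-q->S1; S1-p->S0; S1-q->S2; S2-p->S3; S2-q->S2; S3-p->S3; S3-q->S3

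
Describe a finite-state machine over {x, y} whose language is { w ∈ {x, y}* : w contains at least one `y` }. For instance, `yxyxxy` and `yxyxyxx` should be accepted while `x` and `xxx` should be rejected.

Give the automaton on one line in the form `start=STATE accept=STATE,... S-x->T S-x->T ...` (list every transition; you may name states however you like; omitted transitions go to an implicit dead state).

start=S0 accept=S1,S2 S0-x->S0 S0-y->S1 S1-x->S1 S1-y->S2 S2-x->S2 S2-y->S2

Only the number of `y`s matters, and only up to 2. Make a chain S0 → S1 → S2 advanced by each `y` (with S2 absorbing); every other symbol self-loops. The accepting set is {S1, S2}.
3 states suffice.
        x   y  
>  S0   S0  S1 
 * S1   S1  S2 
 * S2   S2  S2 
(> = start, * = accepting)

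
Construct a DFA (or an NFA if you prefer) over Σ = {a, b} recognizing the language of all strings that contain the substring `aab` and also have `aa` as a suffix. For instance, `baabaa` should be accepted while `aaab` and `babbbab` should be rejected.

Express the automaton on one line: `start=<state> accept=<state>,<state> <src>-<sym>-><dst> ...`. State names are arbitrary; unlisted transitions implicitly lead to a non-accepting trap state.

Run two small machines in parallel and take their product. One (4 states) tracks whether and how much of `aab` has been seen; the other (3 states) tracks how much of the suffix `aa` has currently been matched. Each combined state is a pair, one component from each; accept when both components accept.
6 states suffice.
        a   b  
>  s0   s1  s0 
   s1   s2  s0 
   s2   s2  s3 
   s3   s4  s3 
   s4   s5  s3 
 * s5   s5  s3 
(> = start, * = accepting)

start=s0 accept=s5 s0-a->s1 s0-b->s0 s1-a->s2 s1-b->s0 s2-a->s2 s2-b->s3 s3-a->s4 s3-b->s3 s4-a->s5 s4-b->s3 s5-a->s5 s5-b->s3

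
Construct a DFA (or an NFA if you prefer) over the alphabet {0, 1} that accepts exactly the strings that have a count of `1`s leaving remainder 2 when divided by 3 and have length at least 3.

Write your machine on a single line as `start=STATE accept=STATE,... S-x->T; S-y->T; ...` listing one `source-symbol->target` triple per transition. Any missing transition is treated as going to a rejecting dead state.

start=q0; accept=q5; q0-0->q1; q0-1->q2; q1-0->q1; q1-1->q3; q2-0->q3; q2-1->q4; q3-0->q3; q3-1->q5; q4-0->q5; q4-1->q1; q5-0->q5; q5-1->q1

Run two small machines in parallel and take their product. The first has 3 states tracking the count of `1`s modulo 3; the second has 5 states tracking the input length, saturating at 4. A product state is a pair (one from each), accepting exactly when both do. Equivalent product states are then merged.
A 6-state machine:
        0   1  
>  q0   q1  q2 
   q1   q1  q3 
   q2   q3  q4 
   q3   q3  q5 
   q4   q5  q1 
 * q5   q5  q1 
(> = start, * = accepting)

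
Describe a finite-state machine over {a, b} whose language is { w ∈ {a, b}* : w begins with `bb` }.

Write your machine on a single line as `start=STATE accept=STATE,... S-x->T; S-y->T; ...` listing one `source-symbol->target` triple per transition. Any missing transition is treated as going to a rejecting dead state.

start=s0; accept=s2; s0-a->s3; s0-b->s1; s1-a->s3; s1-b->s2; s2-a->s2; s2-b->s2; s3-a->s3; s3-b->s3

Walk along `bb` while the input agrees: from s0 take `b` to s1, and so on. Any deviation drops to the rejecting sink s3. Once s2 is reached the prefix is confirmed and every continuation is accepted.
A 4-state machine:
        a   b  
>  s0   s3  s1 
   s1   s3  s2 
 * s2   s2  s2 
   s3   s3  s3 
(> = start, * = accepting)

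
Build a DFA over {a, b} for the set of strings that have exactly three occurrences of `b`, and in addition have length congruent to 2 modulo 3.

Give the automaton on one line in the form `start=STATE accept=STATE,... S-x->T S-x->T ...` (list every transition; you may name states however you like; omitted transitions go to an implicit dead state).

Handle the two conditions separately and then intersect. One (5 states) tracks the count of `b`s, saturating at 4; the other (3 states) tracks the input length modulo 3. Each combined state is a pair, one component from each; accept when both components accept. Minimizing collapses redundant product states.
13 states suffice.
          a    b  
>  q0     q1   q2 
   q1     q3   q4 
   q2     q4   q5 
   q3     q0   q6 
   q4     q6   q7 
   q5     q7   q8 
   q6     q2   q9 
   q7     q9  q10 
   q8    q10  q11 
   q9     q5  q12 
   q10   q12  q11 
   q11   q11  q11 
 * q12    q8  q11 
(> = start, * = accepting)

start=q0 accept=q12 q0-a->q1 q0-b->q2 q1-a->q3 q1-b->q4 q2-a->q4 q2-b->q5 q3-a->q0 q3-b->q6 q4-a->q6 q4-b->q7 q5-a->q7 q5-b->q8 q6-a->q2 q6-b->q9 q7-a->q9 q7-b->q10 q8-a->q10 q8-b->q11 q9-a->q5 q9-b->q12 q10-a->q12 q10-b->q11 q11-a->q11 q11-b->q11 q12-a->q8 q12-b->q11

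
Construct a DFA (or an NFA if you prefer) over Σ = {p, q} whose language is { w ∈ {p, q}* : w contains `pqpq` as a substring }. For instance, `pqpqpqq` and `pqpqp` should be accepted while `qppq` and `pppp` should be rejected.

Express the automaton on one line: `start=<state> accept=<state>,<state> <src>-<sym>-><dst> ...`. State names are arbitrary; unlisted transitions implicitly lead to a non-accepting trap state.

Track how much of `pqpq` has been matched so far: state s0 is no progress, s4 is the absorbing accept state reached once `pqpq` has occurred. Intermediate states record partial matches; on a mismatch, fall back to the longest reusable overlap.
        p   q  
>  s0   s1  s0 
   s1   s1  s2 
   s2   s3  s0 
   s3   s1  s4 
 * s4   s4  s4 
(> = start, * = accepting)

start=s0 accept=s4 s0-p->s1 s0-q->s0 s1-p->s1 s1-q->s2 s2-p->s3 s2-q->s0 s3-p->s1 s3-q->s4 s4-p->s4 s4-q->s4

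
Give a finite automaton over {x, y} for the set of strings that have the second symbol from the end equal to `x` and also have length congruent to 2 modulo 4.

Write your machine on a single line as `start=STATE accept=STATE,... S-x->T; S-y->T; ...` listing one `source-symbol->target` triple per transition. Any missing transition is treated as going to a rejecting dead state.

start=A; accept=D,E; A-x->B; A-y->C; B-x->D; B-y->E; C-x->F; C-y->G; D-x->H; D-y->I; E-x->J; E-y->K; F-x->H; F-y->I; G-x->J; G-y->K; H-x->L; H-y->M; I-x->N; I-y->O; J-x->L; J-y->M; K-x->N; K-y->O; L-x->P; L-y->Q; M-x->R; M-y->S; N-x->P; N-y->Q; O-x->R; O-y->S; P-x->D; P-y->E; Q-x->F; Q-y->G; R-x->D; R-y->E; S-x->F; S-y->G

Handle the two conditions separately and then intersect. The first has 7 states tracking the last 2 symbols read; the second has 4 states tracking the input length modulo 4. A product state is a pair (one from each), accepting exactly when both do.
       x  y 
>  A   B  C 
   B   D  E 
   C   F  G 
 * D   H  I 
 * E   J  K 
   F   H  I 
   G   J  K 
   H   L  M 
   I   N  O 
   J   L  M 
   K   N  O 
   L   P  Q 
   M   R  S 
   N   P  Q 
   O   R  S 
   P   D  E 
   Q   F  G 
   R   D  E 
   S   F  G 
(> = start, * = accepting)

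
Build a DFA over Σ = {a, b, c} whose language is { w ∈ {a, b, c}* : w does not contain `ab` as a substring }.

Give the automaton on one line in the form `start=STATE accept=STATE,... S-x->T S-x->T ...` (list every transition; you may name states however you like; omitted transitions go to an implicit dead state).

start=S0 accept=S0,S1 S0-a->S1 S0-b->S0 S0-c->S0 S1-a->S1 S1-b->S2 S1-c->S0 S2-a->S2 S2-b->S2 S2-c->S2

This is the complement of 'contains `ab`'. Use the same substring-matching states — S0 through S2 holding how much of `ab` has just been matched — but flip the accepting set: everything except the trap S2 accepts.
3 states suffice.
        a   b   c  
>* S0   S1  S0  S0 
 * S1   S1  S2  S0 
   S2   S2  S2  S2 
(> = start, * = accepting)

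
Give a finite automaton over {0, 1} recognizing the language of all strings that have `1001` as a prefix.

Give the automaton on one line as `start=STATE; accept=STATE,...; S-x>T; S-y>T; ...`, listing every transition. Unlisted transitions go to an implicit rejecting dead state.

Walk along `1001` while the input agrees: from A take `1` to B, and so on. Any deviation drops to the rejecting sink F. Once E is reached the prefix is confirmed and every continuation is accepted.
With 6 states:
       0  1 
>  A   F  B 
   B   C  F 
   C   D  F 
   D   F  E 
 * E   E  E 
   F   F  F 
(> = start, * = accepting)

start=A; accept=E; A-0>F; A-1>B; B-0>C; B-1>F; C-0>D; C-1>F; D-0>F; D-1>E; E-0>E; E-1>E; F-0>F; F-1>F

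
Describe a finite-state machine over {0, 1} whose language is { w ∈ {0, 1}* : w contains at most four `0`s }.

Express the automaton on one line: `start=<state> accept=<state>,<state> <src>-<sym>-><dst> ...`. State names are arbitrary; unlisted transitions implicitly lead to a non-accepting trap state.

Only the number of `0`s matters, and only up to 5. Make a chain A → B → C → D → E → F advanced by each `0` (with F absorbing); every other symbol self-loops. The accepting set is {A, B, C, D, E}.
       0  1 
>* A   B  A 
 * B   C  B 
 * C   D  C 
 * D   E  D 
 * E   F  E 
   F   F  F 
(> = start, * = accepting)

start=A accept=A,B,C,D,E A-0->B A-1->A B-0->C B-1->B C-0->D C-1->C D-0->E D-1->D E-0->F E-1->E F-0->F F-1->F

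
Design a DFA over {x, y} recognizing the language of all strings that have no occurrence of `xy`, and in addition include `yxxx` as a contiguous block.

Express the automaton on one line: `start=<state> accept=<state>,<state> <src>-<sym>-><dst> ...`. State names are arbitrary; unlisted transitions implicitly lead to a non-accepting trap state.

start=S0 accept=S5 S0-x->S1 S0-y->S2 S1-x->S1 S1-y->S1 S2-x->S3 S2-y->S2 S3-x->S4 S3-y->S1 S4-x->S5 S4-y->S1 S5-x->S5 S5-y->S1

Run two small machines in parallel and take their product. One (3 states) tracks partial matches of the forbidden pattern `xy`; the other (5 states) tracks whether and how much of `yxxx` has been seen. Each combined state is a pair, one component from each; accept when both components accept. Minimizing collapses redundant product states.
        x   y  
>  S0   S1  S2 
   S1   S1  S1 
   S2   S3  S2 
   S3   S4  S1 
   S4   S5  S1 
 * S5   S5  S1 
(> = start, * = accepting)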